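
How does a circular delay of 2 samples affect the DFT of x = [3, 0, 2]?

Time shift by 2: X_shifted[k] = ω_3^(2k) · X[k]
Shifted x = [0, 2, 3]

DFT(x[n-2]) = [5, -2.5000+0.8660i, -2.5000-0.8660i]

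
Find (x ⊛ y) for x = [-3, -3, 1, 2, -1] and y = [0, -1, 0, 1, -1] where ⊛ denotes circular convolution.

(x ⊛ y)[n] = Σ(m=0 to 4) x[m] · y[(n-m) mod 5]

Computing each output sample:
(x ⊛ y)[0] = 5
(x ⊛ y)[1] = 4
(x ⊛ y)[2] = 0
(x ⊛ y)[3] = -3
(x ⊛ y)[4] = -2

x ⊛ y = [5, 4, 0, -3, -2]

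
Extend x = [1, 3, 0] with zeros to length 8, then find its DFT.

Original 3-point DFT: [4, -0.5000-2.5981i, -0.5000+2.5981i]
Zero-padded 8-point DFT provides frequency interpolation.

DFT_8([x, 0, ...]) = [4, 3.1213-2.1213i, 1-3i, -1.1213-2.1213i, -2, -1.1213+2.1213i, 1+3i, 3.1213+2.1213i]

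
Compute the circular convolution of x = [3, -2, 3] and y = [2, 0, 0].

(x ⊛ y)[n] = Σ(m=0 to 2) x[m] · y[(n-m) mod 3]

Computing each output sample:
(x ⊛ y)[0] = 6
(x ⊛ y)[1] = -4
(x ⊛ y)[2] = 6

x ⊛ y = [6, -4, 6]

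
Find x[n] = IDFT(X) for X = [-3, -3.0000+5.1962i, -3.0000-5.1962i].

x[n] = (1/3) Σ(k=0 to 2) X[k] · e^(2πikn/3)

Computing each x[n]:
x[0] = -3
x[1] = -3
x[2] = 3

x = [-3, -3, 3]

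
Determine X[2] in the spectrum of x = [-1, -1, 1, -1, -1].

X[2] = Σ(n=0 to 4) x[n] · ω_5^(2n) where ω_5 = e^(-2πi/5)
= (-1)·ω_5^0 + (-1)·ω_5^2 + (1)·ω_5^4 + (-1)·ω_5^6 + (-1)·ω_5^8

X[2] = 0.6180+1.9021i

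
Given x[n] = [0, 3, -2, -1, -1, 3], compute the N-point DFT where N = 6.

X[k] = Σ(n=0 to 5) x[n] · ω_6^(nk)
where ω_6 = e^(-2πi/6)

Computing each X[k]:
X[0] = 2
X[1] = 5.5000+0.8660i
X[2] = -2.5000-0.8660i
X[3] = -8
X[4] = -2.5000+0.8660i
X[5] = 5.5000-0.8660i

X = [2, 5.5000+0.8660i, -2.5000-0.8660i, -8, -2.5000+0.8660i, 5.5000-0.8660i]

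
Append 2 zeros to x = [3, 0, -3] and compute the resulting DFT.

Original 3-point DFT: [0, 4.5000-2.5981i, 4.5000+2.5981i]
Zero-padded 5-point DFT provides frequency interpolation.

DFT_5([x, 0, ...]) = [0, 5.4271+1.7634i, 2.0729-2.8532i, 2.0729+2.8532i, 5.4271-1.7634i]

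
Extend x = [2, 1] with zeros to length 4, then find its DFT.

Original 2-point DFT: [3, 1]
Zero-padded 4-point DFT provides frequency interpolation.

DFT_4([x, 0, ...]) = [3, 2-1i, 1, 2+1i]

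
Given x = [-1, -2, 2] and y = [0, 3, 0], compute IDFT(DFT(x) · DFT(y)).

(x ⊛ y)[n] = Σ(m=0 to 2) x[m] · y[(n-m) mod 3]

Computing each output sample:
(x ⊛ y)[0] = 6
(x ⊛ y)[1] = -3
(x ⊛ y)[2] = -6

x ⊛ y = [6, -3, -6]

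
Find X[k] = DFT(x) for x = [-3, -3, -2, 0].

X[k] = Σ(n=0 to 3) x[n] · ω_4^(nk)
where ω_4 = e^(-2πi/4)

Computing each X[k]:
X[0] = -8
X[1] = -1+3i
X[2] = -2
X[3] = -1-3i

X = [-8, -1+3i, -2, -1-3i]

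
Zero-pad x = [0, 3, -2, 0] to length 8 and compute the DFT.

Original 4-point DFT: [1, 2-3i, -5, 2+3i]
Zero-padded 8-point DFT provides frequency interpolation.

DFT_8([x, 0, ...]) = [1, 2.1213-0.1213i, 2-3i, -2.1213-4.1213i, -5, -2.1213+4.1213i, 2+3i, 2.1213+0.1213i]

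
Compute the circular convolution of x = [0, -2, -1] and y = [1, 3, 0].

(x ⊛ y)[n] = Σ(m=0 to 2) x[m] · y[(n-m) mod 3]

Computing each output sample:
(x ⊛ y)[0] = -3
(x ⊛ y)[1] = -2
(x ⊛ y)[2] = -7

x ⊛ y = [-3, -2, -7]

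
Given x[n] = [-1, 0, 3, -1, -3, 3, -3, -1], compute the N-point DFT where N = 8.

X[k] = Σ(n=0 to 7) x[n] · ω_8^(nk)
where ω_8 = e^(-2πi/8)

Computing each X[k]:
X[0] = -3
X[1] = -0.1213-3.8787i
X[2] = -4-5i
X[3] = 4.1213+8.1213i
X[4] = -5
X[5] = 4.1213-8.1213i
X[6] = -4+5i
X[7] = -0.1213+3.8787i

X = [-3, -0.1213-3.8787i, -4-5i, 4.1213+8.1213i, -5, 4.1213-8.1213i, -4+5i, -0.1213+3.8787i]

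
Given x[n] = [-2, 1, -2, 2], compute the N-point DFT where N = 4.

X[k] = Σ(n=0 to 3) x[n] · ω_4^(nk)
where ω_4 = e^(-2πi/4)

Computing each X[k]:
X[0] = -1
X[1] = 1i
X[2] = -7
X[3] = -1i

X = [-1, 1i, -7, -1i]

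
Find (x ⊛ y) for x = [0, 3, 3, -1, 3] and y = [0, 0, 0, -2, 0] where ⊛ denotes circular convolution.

(x ⊛ y)[n] = Σ(m=0 to 4) x[m] · y[(n-m) mod 5]

Computing each output sample:
(x ⊛ y)[0] = -6
(x ⊛ y)[1] = 2
(x ⊛ y)[2] = -6
(x ⊛ y)[3] = 0
(x ⊛ y)[4] = -6

x ⊛ y = [-6, 2, -6, 0, -6]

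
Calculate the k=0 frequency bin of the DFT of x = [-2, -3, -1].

X[0] = Σ(n=0 to 2) x[n] · ω_3^0 = Σ x[n]
= (-2) + (-3) + (-1)

X[0] = -6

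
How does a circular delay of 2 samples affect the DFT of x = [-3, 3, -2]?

Time shift by 2: X_shifted[k] = ω_3^(2k) · X[k]
Shifted x = [3, -2, -3]

DFT(x[n-2]) = [-2, 5.5000-0.8660i, 5.5000+0.8660i]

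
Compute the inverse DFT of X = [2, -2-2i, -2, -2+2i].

x[n] = (1/4) Σ(k=0 to 3) X[k] · e^(2πikn/4)

Computing each x[n]:
x[0] = -1
x[1] = 2
x[2] = 1
x[3] = 0

x = [-1, 2, 1, 0]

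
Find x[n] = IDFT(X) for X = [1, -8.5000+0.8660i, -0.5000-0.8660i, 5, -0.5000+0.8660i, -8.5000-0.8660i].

x[n] = (1/6) Σ(k=0 to 5) X[k] · e^(2πikn/6)

Computing each x[n]:
x[0] = -2
x[1] = -2
x[2] = 2
x[3] = 2
x[4] = 3
x[5] = -2

x = [-2, -2, 2, 2, 3, -2]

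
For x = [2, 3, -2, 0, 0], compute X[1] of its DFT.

X[1] = Σ(n=0 to 4) x[n] · ω_5^(1n) where ω_5 = e^(-2πi/5)
= (2)·ω_5^0 + (3)·ω_5^1 + (-2)·ω_5^2 + (0)·ω_5^3 + (0)·ω_5^4

X[1] = 4.5451-1.6776i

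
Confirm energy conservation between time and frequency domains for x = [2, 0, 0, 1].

Time domain:
Σ|x[n]|² = |2|² + |0|² + |0|² + |1|² = 5.0000

Frequency domain:
(1/4)Σ|X[k]|² = (1/4)(|3|² + |2+1i|² + |1|² + |2-1i|²) = (1/4)·20.0000 = 5.0000

Both sides agree, confirming Parseval's theorem.

Σ|x[n]|² = (1/N)Σ|X[k]|² = 5.0000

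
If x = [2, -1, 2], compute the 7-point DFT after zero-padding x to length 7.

Original 3-point DFT: [3, 1.5000+2.5981i, 1.5000-2.5981i]
Zero-padded 7-point DFT provides frequency interpolation.

DFT_7([x, 0, ...]) = [3, 0.9315-1.1680i, 0.4206+1.8427i, 4.1479+1.9975i, 4.1479-1.9975i, 0.4206-1.8427i, 0.9315+1.1680i]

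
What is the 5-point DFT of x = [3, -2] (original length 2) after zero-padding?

Original 2-point DFT: [1, 5]
Zero-padded 5-point DFT provides frequency interpolation.

DFT_5([x, 0, ...]) = [1, 2.3820+1.9021i, 4.6180+1.1756i, 4.6180-1.1756i, 2.3820-1.9021i]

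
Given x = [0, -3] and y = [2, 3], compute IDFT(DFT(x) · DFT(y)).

(x ⊛ y)[n] = Σ(m=0 to 1) x[m] · y[(n-m) mod 2]

Computing each output sample:
(x ⊛ y)[0] = -9
(x ⊛ y)[1] = -6

x ⊛ y = [-9, -6]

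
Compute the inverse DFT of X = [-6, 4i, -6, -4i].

x[n] = (1/4) Σ(k=0 to 3) X[k] · e^(2πikn/4)

Computing each x[n]:
x[0] = -3
x[1] = -2
x[2] = -3
x[3] = 2

x = [-3, -2, -3, 2]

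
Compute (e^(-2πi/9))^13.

Since ω_9^9 = 1, powers reduce modulo 9.
13 mod 9 = 4
So ω_9^13 = ω_9^4 = e^(-2πi·4/9)

ω_9^13 = ω_9^4 = -0.9397-0.3420i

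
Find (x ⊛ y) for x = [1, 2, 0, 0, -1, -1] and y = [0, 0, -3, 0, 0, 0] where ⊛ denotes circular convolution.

(x ⊛ y)[n] = Σ(m=0 to 5) x[m] · y[(n-m) mod 6]

Computing each output sample:
(x ⊛ y)[0] = 3
(x ⊛ y)[1] = 3
(x ⊛ y)[2] = -3
(x ⊛ y)[3] = -6
(x ⊛ y)[4] = 0
(x ⊛ y)[5] = 0

x ⊛ y = [3, 3, -3, -6, 0, 0]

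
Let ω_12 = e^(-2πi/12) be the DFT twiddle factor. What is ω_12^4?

ω_12^4 = e^(-2πi·4/12)
= cos(-2π·4/12) + i·sin(-2π·4/12)
= cos(-8π/12) + i·sin(-8π/12)

ω_12^4 = cos(-8π/12) + i·sin(-8π/12) = -0.5000-0.8660i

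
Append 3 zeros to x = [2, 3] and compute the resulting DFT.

Original 2-point DFT: [5, -1]
Zero-padded 5-point DFT provides frequency interpolation.

DFT_5([x, 0, ...]) = [5, 2.9271-2.8532i, -0.4271-1.7634i, -0.4271+1.7634i, 2.9271+2.8532i]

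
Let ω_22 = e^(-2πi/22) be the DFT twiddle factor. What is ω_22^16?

ω_22^16 = e^(-2πi·16/22)
= cos(-2π·16/22) + i·sin(-2π·16/22)
= cos(-32π/22) + i·sin(-32π/22)

ω_22^16 = cos(-32π/22) + i·sin(-32π/22) = -0.1423+0.9898i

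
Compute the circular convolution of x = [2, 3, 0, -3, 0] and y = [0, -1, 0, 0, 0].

(x ⊛ y)[n] = Σ(m=0 to 4) x[m] · y[(n-m) mod 5]

Computing each output sample:
(x ⊛ y)[0] = 0
(x ⊛ y)[1] = -2
(x ⊛ y)[2] = -3
(x ⊛ y)[3] = 0
(x ⊛ y)[4] = 3

x ⊛ y = [0, -2, -3, 0, 3]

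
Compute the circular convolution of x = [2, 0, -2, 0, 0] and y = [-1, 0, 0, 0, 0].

(x ⊛ y)[n] = Σ(m=0 to 4) x[m] · y[(n-m) mod 5]

Computing each output sample:
(x ⊛ y)[0] = -2
(x ⊛ y)[1] = 0
(x ⊛ y)[2] = 2
(x ⊛ y)[3] = 0
(x ⊛ y)[4] = 0

x ⊛ y = [-2, 0, 2, 0, 0]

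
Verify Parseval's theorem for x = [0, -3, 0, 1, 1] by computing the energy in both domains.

Time domain:
Σ|x[n]|² = |0|² + |-3|² + |0|² + |1|² + |1|² = 11.0000

Frequency domain:
(1/5)Σ|X[k]|² = (1/5)(|-1|² + |-1.4271+4.3920i|² + |1.9271+1.4001i|² + |1.9271-1.4001i|² + |-1.4271-4.3920i|²) = (1/5)·55.0000 = 11.0000

Both sides agree, confirming Parseval's theorem.

Σ|x[n]|² = (1/N)Σ|X[k]|² = 11.0000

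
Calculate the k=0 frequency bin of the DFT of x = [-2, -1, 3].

X[0] = Σ(n=0 to 2) x[n] · ω_3^0 = Σ x[n]
= (-2) + (-1) + (3)

X[0] = 0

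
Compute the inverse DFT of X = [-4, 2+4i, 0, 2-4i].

x[n] = (1/4) Σ(k=0 to 3) X[k] · e^(2πikn/4)

Computing each x[n]:
x[0] = 0
x[1] = -3
x[2] = -2
x[3] = 1

x = [0, -3, -2, 1]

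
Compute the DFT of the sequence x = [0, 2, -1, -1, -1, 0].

X[k] = Σ(n=0 to 5) x[n] · ω_6^(nk)
where ω_6 = e^(-2πi/6)

Computing each X[k]:
X[0] = -1
X[1] = 3.0000-1.7321i
X[2] = -1.0000-1.7321i
X[3] = -3
X[4] = -1.0000+1.7321i
X[5] = 3.0000+1.7321i

X = [-1, 3.0000-1.7321i, -1.0000-1.7321i, -3, -1.0000+1.7321i, 3.0000+1.7321i]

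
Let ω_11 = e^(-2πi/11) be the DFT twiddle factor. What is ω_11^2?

ω_11^2 = e^(-2πi·2/11)
= cos(-2π·2/11) + i·sin(-2π·2/11)
= cos(-4π/11) + i·sin(-4π/11)

ω_11^2 = cos(-4π/11) + i·sin(-4π/11) = 0.4154-0.9096i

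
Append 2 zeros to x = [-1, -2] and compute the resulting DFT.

Original 2-point DFT: [-3, 1]
Zero-padded 4-point DFT provides frequency interpolation.

DFT_4([x, 0, ...]) = [-3, -1+2i, 1, -1-2i]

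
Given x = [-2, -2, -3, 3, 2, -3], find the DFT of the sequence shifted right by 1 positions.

Time shift by 1: X_shifted[k] = ω_6^(1k) · X[k]
Shifted x = [-3, -2, -2, -3, 3, 2]

DFT(x[n-1]) = [-5, -0.5000+7.7942i, -6.5000-0.8660i, 1, -6.5000+0.8660i, -0.5000-7.7942i]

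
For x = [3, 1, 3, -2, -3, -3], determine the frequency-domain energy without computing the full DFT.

Parseval: Σ|x[n]|² = (1/N)Σ|X[k]|², so Σ|X[k]|² = N·Σ|x[n]|² = 6·41.0000

Σ|X[k]|² = N·Σ|x[n]|² = 6·41.0000 = 246.0000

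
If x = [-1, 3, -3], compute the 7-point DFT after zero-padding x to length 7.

Original 3-point DFT: [-1, -1.0000-5.1962i, -1.0000+5.1962i]
Zero-padded 7-point DFT provides frequency interpolation.

DFT_7([x, 0, ...]) = [-1, 1.5380+0.5793i, 1.0353-4.2264i, -5.5734-3.6471i, -5.5734+3.6471i, 1.0353+4.2264i, 1.5380-0.5793i]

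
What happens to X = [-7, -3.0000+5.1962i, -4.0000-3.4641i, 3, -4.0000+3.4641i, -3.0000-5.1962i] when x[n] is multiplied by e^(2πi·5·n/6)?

Modulation property: DFT(ω_6^(-5n)·x[n]) = X[(k-5) mod 6], so circularly shift X by 5 positions.

X[k-5] = [-3.0000+5.1962i, -4.0000-3.4641i, 3, -4.0000+3.4641i, -3.0000-5.1962i, -7]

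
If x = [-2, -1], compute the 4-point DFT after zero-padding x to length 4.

Original 2-point DFT: [-3, -1]
Zero-padded 4-point DFT provides frequency interpolation.

DFT_4([x, 0, ...]) = [-3, -2+1i, -1, -2-1i]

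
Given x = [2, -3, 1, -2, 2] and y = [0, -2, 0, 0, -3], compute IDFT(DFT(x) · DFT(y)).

(x ⊛ y)[n] = Σ(m=0 to 4) x[m] · y[(n-m) mod 5]

Computing each output sample:
(x ⊛ y)[0] = 5
(x ⊛ y)[1] = -7
(x ⊛ y)[2] = 12
(x ⊛ y)[3] = -8
(x ⊛ y)[4] = -2

x ⊛ y = [5, -7, 12, -8, -2]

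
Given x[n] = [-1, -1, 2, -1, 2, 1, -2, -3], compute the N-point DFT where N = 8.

X[k] = Σ(n=0 to 7) x[n] · ω_8^(nk)
where ω_8 = e^(-2πi/8)

Computing each X[k]:
X[0] = -3
X[1] = -5.8284-4.0000i
X[2] = 1-4i
X[3] = -0.1716+4.0000i
X[4] = 5
X[5] = -0.1716-4.0000i
X[6] = 1+4i
X[7] = -5.8284+4.0000i

X = [-3, -5.8284-4.0000i, 1-4i, -0.1716+4.0000i, 5, -0.1716-4.0000i, 1+4i, -5.8284+4.0000i]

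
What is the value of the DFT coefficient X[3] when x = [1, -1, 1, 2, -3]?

X[3] = Σ(n=0 to 4) x[n] · ω_5^(3n) where ω_5 = e^(-2πi/5)
= (1)·ω_5^0 + (-1)·ω_5^3 + (1)·ω_5^6 + (2)·ω_5^9 + (-3)·ω_5^12

X[3] = 5.1631+2.1266i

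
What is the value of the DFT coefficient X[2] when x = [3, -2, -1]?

X[2] = Σ(n=0 to 2) x[n] · ω_3^(2n) where ω_3 = e^(-2πi/3)
= (3)·ω_3^0 + (-2)·ω_3^2 + (-1)·ω_3^4

X[2] = 4.5000-0.8660i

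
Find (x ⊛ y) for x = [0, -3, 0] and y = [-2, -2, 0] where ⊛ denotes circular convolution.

(x ⊛ y)[n] = Σ(m=0 to 2) x[m] · y[(n-m) mod 3]

Computing each output sample:
(x ⊛ y)[0] = 0
(x ⊛ y)[1] = 6
(x ⊛ y)[2] = 6

x ⊛ y = [0, 6, 6]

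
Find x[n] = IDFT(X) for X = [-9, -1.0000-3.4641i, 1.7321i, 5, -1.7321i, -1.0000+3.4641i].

x[n] = (1/6) Σ(k=0 to 5) X[k] · e^(2πikn/6)

Computing each x[n]:
x[0] = -1
x[1] = -2
x[2] = 1
x[3] = -2
x[4] = -2
x[5] = -3

x = [-1, -2, 1, -2, -2, -3]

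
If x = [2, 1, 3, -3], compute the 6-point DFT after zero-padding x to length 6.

Original 4-point DFT: [3, -1-4i, 7, -1+4i]
Zero-padded 6-point DFT provides frequency interpolation.

DFT_6([x, 0, ...]) = [3, 4.0000-3.4641i, -3.0000+1.7321i, 7, -3.0000-1.7321i, 4.0000+3.4641i]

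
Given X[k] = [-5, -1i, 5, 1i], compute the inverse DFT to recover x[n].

x[n] = (1/4) Σ(k=0 to 3) X[k] · e^(2πikn/4)

Computing each x[n]:
x[0] = 0
x[1] = -2
x[2] = 0
x[3] = -3

x = [0, -2, 0, -3]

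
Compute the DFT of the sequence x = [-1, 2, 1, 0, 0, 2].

X[k] = Σ(n=0 to 5) x[n] · ω_6^(nk)
where ω_6 = e^(-2πi/6)

Computing each X[k]:
X[0] = 4
X[1] = 0.5000-0.8660i
X[2] = -3.5000+0.8660i
X[3] = -4
X[4] = -3.5000-0.8660i
X[5] = 0.5000+0.8660i

X = [4, 0.5000-0.8660i, -3.5000+0.8660i, -4, -3.5000-0.8660i, 0.5000+0.8660i]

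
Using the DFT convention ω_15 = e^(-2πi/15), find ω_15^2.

ω_15^2 = e^(-2πi·2/15)
= cos(-2π·2/15) + i·sin(-2π·2/15)
= cos(-4π/15) + i·sin(-4π/15)

ω_15^2 = cos(-4π/15) + i·sin(-4π/15) = 0.6691-0.7431i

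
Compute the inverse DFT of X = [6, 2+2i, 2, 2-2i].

x[n] = (1/4) Σ(k=0 to 3) X[k] · e^(2πikn/4)

Computing each x[n]:
x[0] = 3
x[1] = 0
x[2] = 1
x[3] = 2

x = [3, 0, 1, 2]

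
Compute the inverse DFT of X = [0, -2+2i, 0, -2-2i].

x[n] = (1/4) Σ(k=0 to 3) X[k] · e^(2πikn/4)

Computing each x[n]:
x[0] = -1
x[1] = -1
x[2] = 1
x[3] = 1

x = [-1, -1, 1, 1]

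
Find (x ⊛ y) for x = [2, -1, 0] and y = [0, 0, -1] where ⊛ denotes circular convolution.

(x ⊛ y)[n] = Σ(m=0 to 2) x[m] · y[(n-m) mod 3]

Computing each output sample:
(x ⊛ y)[0] = 1
(x ⊛ y)[1] = 0
(x ⊛ y)[2] = -2

x ⊛ y = [1, 0, -2]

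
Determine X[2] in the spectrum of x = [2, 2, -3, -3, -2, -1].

X[2] = Σ(n=0 to 5) x[n] · ω_6^(2n) where ω_6 = e^(-2πi/6)
= (2)·ω_6^0 + (2)·ω_6^2 + (-3)·ω_6^4 + (-3)·ω_6^6 + (-2)·ω_6^8 + (-1)·ω_6^10

X[2] = 1.0000-3.4641i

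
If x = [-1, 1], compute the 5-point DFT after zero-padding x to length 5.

Original 2-point DFT: [0, -2]
Zero-padded 5-point DFT provides frequency interpolation.

DFT_5([x, 0, ...]) = [0, -0.6910-0.9511i, -1.8090-0.5878i, -1.8090+0.5878i, -0.6910+0.9511i]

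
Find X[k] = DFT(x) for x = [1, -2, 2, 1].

X[k] = Σ(n=0 to 3) x[n] · ω_4^(nk)
where ω_4 = e^(-2πi/4)

Computing each X[k]:
X[0] = 2
X[1] = -1+3i
X[2] = 4
X[3] = -1-3i

X = [2, -1+3i, 4, -1-3i]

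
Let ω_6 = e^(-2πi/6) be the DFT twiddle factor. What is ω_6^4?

ω_6^4 = e^(-2πi·4/6)
= cos(-2π·4/6) + i·sin(-2π·4/6)
= cos(-8π/6) + i·sin(-8π/6)

ω_6^4 = cos(-8π/6) + i·sin(-8π/6) = -0.5000+0.8660i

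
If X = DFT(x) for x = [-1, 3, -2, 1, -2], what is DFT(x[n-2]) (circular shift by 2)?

Time shift by 2: X_shifted[k] = ω_5^(2k) · X[k]
Shifted x = [1, -2, -1, 3, -2]

DFT(x[n-2]) = [-1, -1.8541+2.3511i, 4.8541-3.8042i, 4.8541+3.8042i, -1.8541-2.3511i]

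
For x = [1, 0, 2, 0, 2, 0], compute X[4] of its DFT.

X[4] = Σ(n=0 to 5) x[n] · ω_6^(4n) where ω_6 = e^(-2πi/6)
= (1)·ω_6^0 + (0)·ω_6^4 + (2)·ω_6^8 + (0)·ω_6^12 + (2)·ω_6^16 + (0)·ω_6^20

X[4] = -1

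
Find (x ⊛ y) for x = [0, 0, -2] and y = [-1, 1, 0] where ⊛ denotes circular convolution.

(x ⊛ y)[n] = Σ(m=0 to 2) x[m] · y[(n-m) mod 3]

Computing each output sample:
(x ⊛ y)[0] = -2
(x ⊛ y)[1] = 0
(x ⊛ y)[2] = 2

x ⊛ y = [-2, 0, 2]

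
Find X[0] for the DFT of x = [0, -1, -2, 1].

X[0] = Σ(n=0 to 3) x[n] · ω_4^0 = Σ x[n]
= (0) + (-1) + (-2) + (1)

X[0] = -2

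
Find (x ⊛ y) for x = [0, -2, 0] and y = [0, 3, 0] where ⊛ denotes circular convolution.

(x ⊛ y)[n] = Σ(m=0 to 2) x[m] · y[(n-m) mod 3]

Computing each output sample:
(x ⊛ y)[0] = 0
(x ⊛ y)[1] = 0
(x ⊛ y)[2] = -6

x ⊛ y = [0, 0, -6]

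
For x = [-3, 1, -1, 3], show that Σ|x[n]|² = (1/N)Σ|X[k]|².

Time domain:
Σ|x[n]|² = |-3|² + |1|² + |-1|² + |3|² = 20.0000

Frequency domain:
(1/4)Σ|X[k]|² = (1/4)(|0|² + |-2+2i|² + |-8|² + |-2-2i|²) = (1/4)·80.0000 = 20.0000

Both sides agree, confirming Parseval's theorem.

Σ|x[n]|² = (1/N)Σ|X[k]|² = 20.0000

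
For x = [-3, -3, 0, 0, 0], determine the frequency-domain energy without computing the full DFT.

Parseval: Σ|x[n]|² = (1/N)Σ|X[k]|², so Σ|X[k]|² = N·Σ|x[n]|² = 5·18.0000

Σ|X[k]|² = N·Σ|x[n]|² = 5·18.0000 = 90.0000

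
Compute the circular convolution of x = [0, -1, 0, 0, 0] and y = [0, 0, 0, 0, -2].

(x ⊛ y)[n] = Σ(m=0 to 4) x[m] · y[(n-m) mod 5]

Computing each output sample:
(x ⊛ y)[0] = 2
(x ⊛ y)[1] = 0
(x ⊛ y)[2] = 0
(x ⊛ y)[3] = 0
(x ⊛ y)[4] = 0

x ⊛ y = [2, 0, 0, 0, 0]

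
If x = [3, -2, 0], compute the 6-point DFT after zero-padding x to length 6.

Original 3-point DFT: [1, 4.0000+1.7321i, 4.0000-1.7321i]
Zero-padded 6-point DFT provides frequency interpolation.

DFT_6([x, 0, ...]) = [1, 2.0000+1.7321i, 4.0000+1.7321i, 5, 4.0000-1.7321i, 2.0000-1.7321i]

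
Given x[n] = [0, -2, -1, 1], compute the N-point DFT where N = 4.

X[k] = Σ(n=0 to 3) x[n] · ω_4^(nk)
where ω_4 = e^(-2πi/4)

Computing each X[k]:
X[0] = -2
X[1] = 1+3i
X[2] = 0
X[3] = 1-3i

X = [-2, 1+3i, 0, 1-3i]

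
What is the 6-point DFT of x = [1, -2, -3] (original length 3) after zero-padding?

Original 3-point DFT: [-4, 3.5000-0.8660i, 3.5000+0.8660i]
Zero-padded 6-point DFT provides frequency interpolation.

DFT_6([x, 0, ...]) = [-4, 1.5000+4.3301i, 3.5000-0.8660i, 0, 3.5000+0.8660i, 1.5000-4.3301i]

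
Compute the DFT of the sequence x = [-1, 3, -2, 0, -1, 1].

X[k] = Σ(n=0 to 5) x[n] · ω_6^(nk)
where ω_6 = e^(-2πi/6)

Computing each X[k]:
X[0] = 0
X[1] = 2.5000-0.8660i
X[2] = -1.5000-2.5981i
X[3] = -8
X[4] = -1.5000+2.5981i
X[5] = 2.5000+0.8660i

X = [0, 2.5000-0.8660i, -1.5000-2.5981i, -8, -1.5000+2.5981i, 2.5000+0.8660i]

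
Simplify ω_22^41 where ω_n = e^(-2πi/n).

Since ω_22^22 = 1, powers reduce modulo 22.
41 mod 22 = 19
So ω_22^41 = ω_22^19 = e^(-2πi·19/22)

ω_22^41 = ω_22^19 = 0.6549+0.7557i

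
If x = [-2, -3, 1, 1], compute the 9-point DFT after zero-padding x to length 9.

Original 4-point DFT: [-3, -3+4i, 1, -3-4i]
Zero-padded 9-point DFT provides frequency interpolation.

DFT_9([x, 0, ...]) = [-3, -4.6245+0.0775i, -3.9606+3.4784i, 3.4641i, 1.0851+0.8028i, 1.0851-0.8028i, -3.4641i, -3.9606-3.4784i, -4.6245-0.0775i]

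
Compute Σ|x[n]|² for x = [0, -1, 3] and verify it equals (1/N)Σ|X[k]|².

Time domain:
Σ|x[n]|² = |0|² + |-1|² + |3|² = 10.0000

Frequency domain:
(1/3)Σ|X[k]|² = (1/3)(|2|² + |-1.0000+3.4641i|² + |-1.0000-3.4641i|²) = (1/3)·30.0000 = 10.0000

Both sides agree, confirming Parseval's theorem.

Σ|x[n]|² = (1/N)Σ|X[k]|² = 10.0000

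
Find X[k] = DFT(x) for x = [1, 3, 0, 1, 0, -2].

X[k] = Σ(n=0 to 5) x[n] · ω_6^(nk)
where ω_6 = e^(-2πi/6)

Computing each X[k]:
X[0] = 3
X[1] = 0.5000-4.3301i
X[2] = 1.5000-4.3301i
X[3] = -1
X[4] = 1.5000+4.3301i
X[5] = 0.5000+4.3301i

X = [3, 0.5000-4.3301i, 1.5000-4.3301i, -1, 1.5000+4.3301i, 0.5000+4.3301i]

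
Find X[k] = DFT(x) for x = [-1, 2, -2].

X[k] = Σ(n=0 to 2) x[n] · ω_3^(nk)
where ω_3 = e^(-2πi/3)

Computing each X[k]:
X[0] = -1
X[1] = -1.0000-3.4641i
X[2] = -1.0000+3.4641i

X = [-1, -1.0000-3.4641i, -1.0000+3.4641i]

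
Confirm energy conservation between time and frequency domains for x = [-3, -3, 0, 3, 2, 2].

Time domain:
Σ|x[n]|² = |-3|² + |-3|² + |0|² + |3|² + |2|² + |2|² = 35.0000

Frequency domain:
(1/6)Σ|X[k]|² = (1/6)(|1|² + |-7.5000+6.0622i|² + |-0.5000+2.5981i|² + |-3|² + |-0.5000-2.5981i|² + |-7.5000-6.0622i|²) = (1/6)·210.0000 = 35.0000

Both sides agree, confirming Parseval's theorem.

Σ|x[n]|² = (1/N)Σ|X[k]|² = 35.0000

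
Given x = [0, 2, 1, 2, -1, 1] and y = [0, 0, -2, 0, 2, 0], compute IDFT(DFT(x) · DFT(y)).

(x ⊛ y)[n] = Σ(m=0 to 5) x[m] · y[(n-m) mod 6]

Computing each output sample:
(x ⊛ y)[0] = 4
(x ⊛ y)[1] = 2
(x ⊛ y)[2] = -2
(x ⊛ y)[3] = -2
(x ⊛ y)[4] = -2
(x ⊛ y)[5] = 0

x ⊛ y = [4, 2, -2, -2, -2, 0]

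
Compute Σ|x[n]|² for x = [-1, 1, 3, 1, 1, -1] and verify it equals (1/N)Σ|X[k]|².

Time domain:
Σ|x[n]|² = |-1|² + |1|² + |3|² + |1|² + |1|² + |-1|² = 14.0000

Frequency domain:
(1/6)Σ|X[k]|² = (1/6)(|4|² + |-4.0000-3.4641i|² + |-2|² + |2|² + |-2|² + |-4.0000+3.4641i|²) = (1/6)·84.0000 = 14.0000

Both sides agree, confirming Parseval's theorem.

Σ|x[n]|² = (1/N)Σ|X[k]|² = 14.0000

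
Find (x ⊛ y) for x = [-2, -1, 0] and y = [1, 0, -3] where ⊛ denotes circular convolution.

(x ⊛ y)[n] = Σ(m=0 to 2) x[m] · y[(n-m) mod 3]

Computing each output sample:
(x ⊛ y)[0] = 1
(x ⊛ y)[1] = -1
(x ⊛ y)[2] = 6

x ⊛ y = [1, -1, 6]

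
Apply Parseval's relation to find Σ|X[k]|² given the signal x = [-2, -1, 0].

Parseval: Σ|x[n]|² = (1/N)Σ|X[k]|², so Σ|X[k]|² = N·Σ|x[n]|² = 3·5.0000

Σ|X[k]|² = N·Σ|x[n]|² = 3·5.0000 = 15.0000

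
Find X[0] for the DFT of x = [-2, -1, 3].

X[0] = Σ(n=0 to 2) x[n] · ω_3^0 = Σ x[n]
= (-2) + (-1) + (3)

X[0] = 0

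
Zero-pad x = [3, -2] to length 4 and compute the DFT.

Original 2-point DFT: [1, 5]
Zero-padded 4-point DFT provides frequency interpolation.

DFT_4([x, 0, ...]) = [1, 3+2i, 5, 3-2i]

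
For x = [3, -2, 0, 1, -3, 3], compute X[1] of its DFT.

X[1] = Σ(n=0 to 5) x[n] · ω_6^(1n) where ω_6 = e^(-2πi/6)
= (3)·ω_6^0 + (-2)·ω_6^1 + (0)·ω_6^2 + (1)·ω_6^3 + (-3)·ω_6^4 + (3)·ω_6^5

X[1] = 4.0000+1.7321i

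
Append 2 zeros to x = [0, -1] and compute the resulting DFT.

Original 2-point DFT: [-1, 1]
Zero-padded 4-point DFT provides frequency interpolation.

DFT_4([x, 0, ...]) = [-1, 1i, 1, -1i]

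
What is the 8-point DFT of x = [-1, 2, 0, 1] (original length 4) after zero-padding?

Original 4-point DFT: [2, -1-1i, -4, -1+1i]
Zero-padded 8-point DFT provides frequency interpolation.

DFT_8([x, 0, ...]) = [2, -0.2929-2.1213i, -1-1i, -1.7071-2.1213i, -4, -1.7071+2.1213i, -1+1i, -0.2929+2.1213i]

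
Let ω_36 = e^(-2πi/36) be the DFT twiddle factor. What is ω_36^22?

ω_36^22 = e^(-2πi·22/36)
= cos(-2π·22/36) + i·sin(-2π·22/36)
= cos(-44π/36) + i·sin(-44π/36)

ω_36^22 = cos(-44π/36) + i·sin(-44π/36) = -0.7660+0.6428i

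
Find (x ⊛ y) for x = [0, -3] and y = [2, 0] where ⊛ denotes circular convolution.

(x ⊛ y)[n] = Σ(m=0 to 1) x[m] · y[(n-m) mod 2]

Computing each output sample:
(x ⊛ y)[0] = 0
(x ⊛ y)[1] = -6

x ⊛ y = [0, -6]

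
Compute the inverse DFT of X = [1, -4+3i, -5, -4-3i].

x[n] = (1/4) Σ(k=0 to 3) X[k] · e^(2πikn/4)

Computing each x[n]:
x[0] = -3
x[1] = 0
x[2] = 1
x[3] = 3

x = [-3, 0, 1, 3]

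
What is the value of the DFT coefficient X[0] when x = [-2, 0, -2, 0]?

X[0] = Σ(n=0 to 3) x[n] · ω_4^0 = Σ x[n]
= (-2) + (0) + (-2) + (0)

X[0] = -4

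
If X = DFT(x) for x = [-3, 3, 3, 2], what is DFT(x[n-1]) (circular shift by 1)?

Time shift by 1: X_shifted[k] = ω_4^(1k) · X[k]
Shifted x = [2, -3, 3, 3]

DFT(x[n-1]) = [5, -1+6i, 5, -1-6i]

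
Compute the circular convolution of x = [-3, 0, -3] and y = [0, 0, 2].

(x ⊛ y)[n] = Σ(m=0 to 2) x[m] · y[(n-m) mod 3]

Computing each output sample:
(x ⊛ y)[0] = 0
(x ⊛ y)[1] = -6
(x ⊛ y)[2] = -6

x ⊛ y = [0, -6, -6]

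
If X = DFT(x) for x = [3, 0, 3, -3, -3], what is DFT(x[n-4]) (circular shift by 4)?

Time shift by 4: X_shifted[k] = ω_5^(4k) · X[k]
Shifted x = [0, 3, -3, -3, 3]

DFT(x[n-4]) = [0, 6.7082, -6.7082, -6.7082, 6.7082]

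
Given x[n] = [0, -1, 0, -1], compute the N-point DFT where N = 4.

X[k] = Σ(n=0 to 3) x[n] · ω_4^(nk)
where ω_4 = e^(-2πi/4)

Computing each X[k]:
X[0] = -2
X[1] = 0
X[2] = 2
X[3] = 0

X = [-2, 0, 2, 0]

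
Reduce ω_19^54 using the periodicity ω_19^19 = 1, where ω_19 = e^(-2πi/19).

Since ω_19^19 = 1, powers reduce modulo 19.
54 mod 19 = 16
So ω_19^54 = ω_19^16 = e^(-2πi·16/19)

ω_19^54 = ω_19^16 = 0.5469+0.8372i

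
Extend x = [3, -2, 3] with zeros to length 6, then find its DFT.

Original 3-point DFT: [4, 2.5000+4.3301i, 2.5000-4.3301i]
Zero-padded 6-point DFT provides frequency interpolation.

DFT_6([x, 0, ...]) = [4, 0.5000-0.8660i, 2.5000+4.3301i, 8, 2.5000-4.3301i, 0.5000+0.8660i]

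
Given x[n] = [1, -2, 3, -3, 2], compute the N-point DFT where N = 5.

X[k] = Σ(n=0 to 4) x[n] · ω_5^(nk)
where ω_5 = e^(-2πi/5)

Computing each X[k]:
X[0] = 1
X[1] = 1.0000+0.2775i
X[2] = 1.0000+8.0575i
X[3] = 1.0000-8.0575i
X[4] = 1.0000-0.2775i

X = [1, 1.0000+0.2775i, 1.0000+8.0575i, 1.0000-8.0575i, 1.0000-0.2775i]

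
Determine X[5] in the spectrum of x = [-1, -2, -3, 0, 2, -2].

X[5] = Σ(n=0 to 5) x[n] · ω_6^(5n) where ω_6 = e^(-2πi/6)
= (-1)·ω_6^0 + (-2)·ω_6^5 + (-3)·ω_6^10 + (0)·ω_6^15 + (2)·ω_6^20 + (-2)·ω_6^25

X[5] = -2.5000-4.3301i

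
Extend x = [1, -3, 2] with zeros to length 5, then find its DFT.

Original 3-point DFT: [0, 1.5000+4.3301i, 1.5000-4.3301i]
Zero-padded 5-point DFT provides frequency interpolation.

DFT_5([x, 0, ...]) = [0, -1.5451+1.6776i, 4.0451+3.6655i, 4.0451-3.6655i, -1.5451-1.6776i]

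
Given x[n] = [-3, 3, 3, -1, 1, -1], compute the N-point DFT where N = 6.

X[k] = Σ(n=0 to 5) x[n] · ω_6^(nk)
where ω_6 = e^(-2πi/6)

Computing each X[k]:
X[0] = 2
X[1] = -3.0000-5.1962i
X[2] = -7.0000-1.7321i
X[3] = 0
X[4] = -7.0000+1.7321i
X[5] = -3.0000+5.1962i

X = [2, -3.0000-5.1962i, -7.0000-1.7321i, 0, -7.0000+1.7321i, -3.0000+5.1962i]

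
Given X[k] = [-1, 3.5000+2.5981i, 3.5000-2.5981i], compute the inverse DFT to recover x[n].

x[n] = (1/3) Σ(k=0 to 2) X[k] · e^(2πikn/3)

Computing each x[n]:
x[0] = 2
x[1] = -3
x[2] = 0

x = [2, -3, 0]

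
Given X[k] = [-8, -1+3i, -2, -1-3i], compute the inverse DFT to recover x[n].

x[n] = (1/4) Σ(k=0 to 3) X[k] · e^(2πikn/4)

Computing each x[n]:
x[0] = -3
x[1] = -3
x[2] = -2
x[3] = 0

x = [-3, -3, -2, 0]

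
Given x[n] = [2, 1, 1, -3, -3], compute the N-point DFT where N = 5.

X[k] = Σ(n=0 to 4) x[n] · ω_5^(nk)
where ω_5 = e^(-2πi/5)

Computing each X[k]:
X[0] = -2
X[1] = 3.0000-6.1554i
X[2] = 3.0000+1.4531i
X[3] = 3.0000-1.4531i
X[4] = 3.0000+6.1554i

X = [-2, 3.0000-6.1554i, 3.0000+1.4531i, 3.0000-1.4531i, 3.0000+6.1554i]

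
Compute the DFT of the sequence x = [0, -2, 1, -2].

X[k] = Σ(n=0 to 3) x[n] · ω_4^(nk)
where ω_4 = e^(-2πi/4)

Computing each X[k]:
X[0] = -3
X[1] = -1
X[2] = 5
X[3] = -1

X = [-3, -1, 5, -1]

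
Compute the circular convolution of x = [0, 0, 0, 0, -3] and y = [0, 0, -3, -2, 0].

(x ⊛ y)[n] = Σ(m=0 to 4) x[m] · y[(n-m) mod 5]

Computing each output sample:
(x ⊛ y)[0] = 0
(x ⊛ y)[1] = 9
(x ⊛ y)[2] = 6
(x ⊛ y)[3] = 0
(x ⊛ y)[4] = 0

x ⊛ y = [0, 9, 6, 0, 0]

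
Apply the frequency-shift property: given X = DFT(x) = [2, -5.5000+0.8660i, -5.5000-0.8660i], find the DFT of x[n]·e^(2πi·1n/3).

Modulation property: DFT(ω_3^(-1n)·x[n]) = X[(k-1) mod 3], so circularly shift X by 1 positions.

X[k-1] = [-5.5000-0.8660i, 2, -5.5000+0.8660i]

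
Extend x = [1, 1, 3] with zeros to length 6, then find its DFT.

Original 3-point DFT: [5, -1.0000+1.7321i, -1.0000-1.7321i]
Zero-padded 6-point DFT provides frequency interpolation.

DFT_6([x, 0, ...]) = [5, -3.4641i, -1.0000+1.7321i, 3, -1.0000-1.7321i, 3.4641i]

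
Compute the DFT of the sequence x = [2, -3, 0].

X[k] = Σ(n=0 to 2) x[n] · ω_3^(nk)
where ω_3 = e^(-2πi/3)

Computing each X[k]:
X[0] = -1
X[1] = 3.5000+2.5981i
X[2] = 3.5000-2.5981i

X = [-1, 3.5000+2.5981i, 3.5000-2.5981i]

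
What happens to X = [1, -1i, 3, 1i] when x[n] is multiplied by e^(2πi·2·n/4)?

Modulation property: DFT(ω_4^(-2n)·x[n]) = X[(k-2) mod 4], so circularly shift X by 2 positions.

X[k-2] = [3, 1i, 1, -1i]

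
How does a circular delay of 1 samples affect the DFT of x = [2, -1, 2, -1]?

Time shift by 1: X_shifted[k] = ω_4^(1k) · X[k]
Shifted x = [-1, 2, -1, 2]

DFT(x[n-1]) = [2, 0, -6, 0]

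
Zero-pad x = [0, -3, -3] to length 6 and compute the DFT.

Original 3-point DFT: [-6, 3, 3]
Zero-padded 6-point DFT provides frequency interpolation.

DFT_6([x, 0, ...]) = [-6, 5.1962i, 3, 0, 3, -5.1962i]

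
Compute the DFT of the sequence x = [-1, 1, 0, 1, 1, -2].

X[k] = Σ(n=0 to 5) x[n] · ω_6^(nk)
where ω_6 = e^(-2πi/6)

Computing each X[k]:
X[0] = 0
X[1] = -3.0000-1.7321i
X[2] = -3.4641i
X[3] = 0
X[4] = 3.4641i
X[5] = -3.0000+1.7321i

X = [0, -3.0000-1.7321i, -3.4641i, 0, 3.4641i, -3.0000+1.7321i]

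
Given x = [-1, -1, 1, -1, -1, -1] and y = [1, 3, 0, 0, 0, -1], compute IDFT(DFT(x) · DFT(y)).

(x ⊛ y)[n] = Σ(m=0 to 5) x[m] · y[(n-m) mod 6]

Computing each output sample:
(x ⊛ y)[0] = -3
(x ⊛ y)[1] = -5
(x ⊛ y)[2] = -1
(x ⊛ y)[3] = 3
(x ⊛ y)[4] = -3
(x ⊛ y)[5] = -3

x ⊛ y = [-3, -5, -1, 3, -3, -3]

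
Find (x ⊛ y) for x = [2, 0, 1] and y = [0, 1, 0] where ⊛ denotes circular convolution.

(x ⊛ y)[n] = Σ(m=0 to 2) x[m] · y[(n-m) mod 3]

Computing each output sample:
(x ⊛ y)[0] = 1
(x ⊛ y)[1] = 2
(x ⊛ y)[2] = 0

x ⊛ y = [1, 2, 0]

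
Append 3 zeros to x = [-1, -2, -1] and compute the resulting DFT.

Original 3-point DFT: [-4, 0.5000+0.8660i, 0.5000-0.8660i]
Zero-padded 6-point DFT provides frequency interpolation.

DFT_6([x, 0, ...]) = [-4, -1.5000+2.5981i, 0.5000+0.8660i, 0, 0.5000-0.8660i, -1.5000-2.5981i]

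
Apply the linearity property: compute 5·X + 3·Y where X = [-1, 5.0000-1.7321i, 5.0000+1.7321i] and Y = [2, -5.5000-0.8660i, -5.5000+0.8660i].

By linearity: DFT(5x + 3y) = 5·DFT(x) + 3·DFT(y)
= 5·[-1, 5.0000-1.7321i, 5.0000+1.7321i] + 3·[2, -5.5000-0.8660i, -5.5000+0.8660i]

Computing element-wise:
Z[0] = 5·(-1) + 3·(2) = 1
Z[1] = 5·(5.0000-1.7321i) + 3·(-5.5000-0.8660i) = 8.5000-11.2585i
Z[2] = 5·(5.0000+1.7321i) + 3·(-5.5000+0.8660i) = 8.5000+11.2585i

DFT(5x + 3y) = 5·X + 3·Y = [1, 8.5000-11.2585i, 8.5000+11.2585i]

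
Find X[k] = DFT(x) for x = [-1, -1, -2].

X[k] = Σ(n=0 to 2) x[n] · ω_3^(nk)
where ω_3 = e^(-2πi/3)

Computing each X[k]:
X[0] = -4
X[1] = 0.5000-0.8660i
X[2] = 0.5000+0.8660i

X = [-4, 0.5000-0.8660i, 0.5000+0.8660i]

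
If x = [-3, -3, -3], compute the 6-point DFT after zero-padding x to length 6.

Original 3-point DFT: [-9, 0, 0]
Zero-padded 6-point DFT provides frequency interpolation.

DFT_6([x, 0, ...]) = [-9, -3.0000+5.1962i, 0, -3, 0, -3.0000-5.1962i]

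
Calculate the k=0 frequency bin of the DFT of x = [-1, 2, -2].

X[0] = Σ(n=0 to 2) x[n] · ω_3^0 = Σ x[n]
= (-1) + (2) + (-2)

X[0] = -1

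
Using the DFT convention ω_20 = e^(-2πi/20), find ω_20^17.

ω_20^17 = e^(-2πi·17/20)
= cos(-2π·17/20) + i·sin(-2π·17/20)
= cos(-34π/20) + i·sin(-34π/20)

ω_20^17 = cos(-34π/20) + i·sin(-34π/20) = 0.5878+0.8090i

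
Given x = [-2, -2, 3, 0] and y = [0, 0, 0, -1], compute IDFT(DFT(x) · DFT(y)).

(x ⊛ y)[n] = Σ(m=0 to 3) x[m] · y[(n-m) mod 4]

Computing each output sample:
(x ⊛ y)[0] = 2
(x ⊛ y)[1] = -3
(x ⊛ y)[2] = 0
(x ⊛ y)[3] = 2

x ⊛ y = [2, -3, 0, 2]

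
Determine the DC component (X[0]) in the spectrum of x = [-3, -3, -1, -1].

X[0] = Σ(n=0 to 3) x[n] · ω_4^0 = Σ x[n]
= (-3) + (-3) + (-1) + (-1)

X[0] = -8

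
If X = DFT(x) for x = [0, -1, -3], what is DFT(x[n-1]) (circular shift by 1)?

Time shift by 1: X_shifted[k] = ω_3^(1k) · X[k]
Shifted x = [-3, 0, -1]

DFT(x[n-1]) = [-4, -2.5000-0.8660i, -2.5000+0.8660i]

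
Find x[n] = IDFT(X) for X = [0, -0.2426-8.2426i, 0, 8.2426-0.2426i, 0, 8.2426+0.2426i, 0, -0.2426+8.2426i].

x[n] = (1/8) Σ(k=0 to 7) X[k] · e^(2πikn/8)

Computing each x[n]:
x[0] = 2
x[1] = 0
x[2] = 2
x[3] = 3
x[4] = -2
x[5] = 0
x[6] = -2
x[7] = -3

x = [2, 0, 2, 3, -2, 0, -2, -3]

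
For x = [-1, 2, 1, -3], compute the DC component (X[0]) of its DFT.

X[0] = Σ(n=0 to 3) x[n] · ω_4^0 = Σ x[n]
= (-1) + (2) + (1) + (-3)

X[0] = -1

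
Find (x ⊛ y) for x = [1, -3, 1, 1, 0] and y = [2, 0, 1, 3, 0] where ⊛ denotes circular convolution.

(x ⊛ y)[n] = Σ(m=0 to 4) x[m] · y[(n-m) mod 5]

Computing each output sample:
(x ⊛ y)[0] = 6
(x ⊛ y)[1] = -3
(x ⊛ y)[2] = 3
(x ⊛ y)[3] = 2
(x ⊛ y)[4] = -8

x ⊛ y = [6, -3, 3, 2, -8]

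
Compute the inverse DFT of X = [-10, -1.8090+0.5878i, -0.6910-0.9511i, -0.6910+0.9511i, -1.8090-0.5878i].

x[n] = (1/5) Σ(k=0 to 4) X[k] · e^(2πikn/5)

Computing each x[n]:
x[0] = -3
x[1] = -2
x[2] = -2
x[3] = -1
x[4] = -2

x = [-3, -2, -2, -1, -2]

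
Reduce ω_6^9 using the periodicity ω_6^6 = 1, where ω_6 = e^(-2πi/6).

Since ω_6^6 = 1, powers reduce modulo 6.
9 mod 6 = 3
So ω_6^9 = ω_6^3 = e^(-2πi·3/6)

ω_6^9 = ω_6^3 = -1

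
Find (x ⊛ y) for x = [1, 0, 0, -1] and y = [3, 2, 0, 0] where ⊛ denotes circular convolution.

(x ⊛ y)[n] = Σ(m=0 to 3) x[m] · y[(n-m) mod 4]

Computing each output sample:
(x ⊛ y)[0] = 1
(x ⊛ y)[1] = 2
(x ⊛ y)[2] = 0
(x ⊛ y)[3] = -3

x ⊛ y = [1, 2, 0, -3]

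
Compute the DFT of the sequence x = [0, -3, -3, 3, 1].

X[k] = Σ(n=0 to 4) x[n] · ω_5^(nk)
where ω_5 = e^(-2πi/5)

Computing each X[k]:
X[0] = -2
X[1] = -0.6180+7.3309i
X[2] = 1.6180-3.3552i
X[3] = 1.6180+3.3552i
X[4] = -0.6180-7.3309i

X = [-2, -0.6180+7.3309i, 1.6180-3.3552i, 1.6180+3.3552i, -0.6180-7.3309i]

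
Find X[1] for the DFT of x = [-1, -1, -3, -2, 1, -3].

X[1] = Σ(n=0 to 5) x[n] · ω_6^(1n) where ω_6 = e^(-2πi/6)
= (-1)·ω_6^0 + (-1)·ω_6^1 + (-3)·ω_6^2 + (-2)·ω_6^3 + (1)·ω_6^4 + (-3)·ω_6^5

X[1] = 1.7321i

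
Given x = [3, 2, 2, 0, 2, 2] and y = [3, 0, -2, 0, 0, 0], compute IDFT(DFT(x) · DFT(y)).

(x ⊛ y)[n] = Σ(m=0 to 5) x[m] · y[(n-m) mod 6]

Computing each output sample:
(x ⊛ y)[0] = 5
(x ⊛ y)[1] = 2
(x ⊛ y)[2] = 0
(x ⊛ y)[3] = -4
(x ⊛ y)[4] = 2
(x ⊛ y)[5] = 6

x ⊛ y = [5, 2, 0, -4, 2, 6]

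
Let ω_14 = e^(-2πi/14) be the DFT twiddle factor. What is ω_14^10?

ω_14^10 = e^(-2πi·10/14)
= cos(-2π·10/14) + i·sin(-2π·10/14)
= cos(-20π/14) + i·sin(-20π/14)

ω_14^10 = cos(-20π/14) + i·sin(-20π/14) = -0.2225+0.9749i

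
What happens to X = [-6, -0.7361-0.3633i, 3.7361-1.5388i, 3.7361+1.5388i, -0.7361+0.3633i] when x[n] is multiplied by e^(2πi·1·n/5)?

Modulation property: DFT(ω_5^(-1n)·x[n]) = X[(k-1) mod 5], so circularly shift X by 1 positions.

X[k-1] = [-0.7361+0.3633i, -6, -0.7361-0.3633i, 3.7361-1.5388i, 3.7361+1.5388i]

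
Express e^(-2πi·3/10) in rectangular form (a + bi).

ω_10^3 = e^(-2πi·3/10)
= cos(-2π·3/10) + i·sin(-2π·3/10)
= cos(-6π/10) + i·sin(-6π/10)

ω_10^3 = cos(-6π/10) + i·sin(-6π/10) = -0.3090-0.9511i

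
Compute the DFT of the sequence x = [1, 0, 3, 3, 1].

X[k] = Σ(n=0 to 4) x[n] · ω_5^(nk)
where ω_5 = e^(-2πi/5)

Computing each X[k]:
X[0] = 8
X[1] = -3.5451+0.9511i
X[2] = 2.0451+0.5878i
X[3] = 2.0451-0.5878i
X[4] = -3.5451-0.9511i

X = [8, -3.5451+0.9511i, 2.0451+0.5878i, 2.0451-0.5878i, -3.5451-0.9511i]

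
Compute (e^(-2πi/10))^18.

Since ω_10^10 = 1, powers reduce modulo 10.
18 mod 10 = 8
So ω_10^18 = ω_10^8 = e^(-2πi·8/10)

ω_10^18 = ω_10^8 = 0.3090+0.9511i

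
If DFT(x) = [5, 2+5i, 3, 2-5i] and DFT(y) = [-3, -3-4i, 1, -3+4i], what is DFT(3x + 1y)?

By linearity: DFT(3x + 1y) = 3·DFT(x) + 1·DFT(y)
= 3·[5, 2+5i, 3, 2-5i] + 1·[-3, -3-4i, 1, -3+4i]

Computing element-wise:
Z[0] = 3·(5) + 1·(-3) = 12
Z[1] = 3·(2+5i) + 1·(-3-4i) = 3+11i
Z[2] = 3·(3) + 1·(1) = 10
Z[3] = 3·(2-5i) + 1·(-3+4i) = 3-11i

DFT(3x + 1y) = 3·X + 1·Y = [12, 3+11i, 10, 3-11i]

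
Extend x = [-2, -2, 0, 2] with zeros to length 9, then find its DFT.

Original 4-point DFT: [-2, -2+4i, -2, -2-4i]
Zero-padded 9-point DFT provides frequency interpolation.

DFT_9([x, 0, ...]) = [-2, -4.5321-0.4465i, -3.3473+3.7017i, 1.0000+1.7321i, -1.1206-1.0480i, -1.1206+1.0480i, 1.0000-1.7321i, -3.3473-3.7017i, -4.5321+0.4465i]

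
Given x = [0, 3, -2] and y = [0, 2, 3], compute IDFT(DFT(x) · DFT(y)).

(x ⊛ y)[n] = Σ(m=0 to 2) x[m] · y[(n-m) mod 3]

Computing each output sample:
(x ⊛ y)[0] = 5
(x ⊛ y)[1] = -6
(x ⊛ y)[2] = 6

x ⊛ y = [5, -6, 6]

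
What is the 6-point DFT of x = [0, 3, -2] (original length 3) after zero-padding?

Original 3-point DFT: [1, -0.5000-4.3301i, -0.5000+4.3301i]
Zero-padded 6-point DFT provides frequency interpolation.

DFT_6([x, 0, ...]) = [1, 2.5000-0.8660i, -0.5000-4.3301i, -5, -0.5000+4.3301i, 2.5000+0.8660i]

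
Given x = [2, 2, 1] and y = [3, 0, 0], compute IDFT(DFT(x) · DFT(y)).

(x ⊛ y)[n] = Σ(m=0 to 2) x[m] · y[(n-m) mod 3]

Computing each output sample:
(x ⊛ y)[0] = 6
(x ⊛ y)[1] = 6
(x ⊛ y)[2] = 3

x ⊛ y = [6, 6, 3]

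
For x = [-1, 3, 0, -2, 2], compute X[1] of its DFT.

X[1] = Σ(n=0 to 4) x[n] · ω_5^(1n) where ω_5 = e^(-2πi/5)
= (-1)·ω_5^0 + (3)·ω_5^1 + (0)·ω_5^2 + (-2)·ω_5^3 + (2)·ω_5^4

X[1] = 2.1631-2.1266i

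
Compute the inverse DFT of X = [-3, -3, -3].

x[n] = (1/3) Σ(k=0 to 2) X[k] · e^(2πikn/3)

Computing each x[n]:
x[0] = -3
x[1] = 0
x[2] = 0

x = [-3, 0, 0]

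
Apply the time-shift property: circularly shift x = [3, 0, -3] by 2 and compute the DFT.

Time shift by 2: X_shifted[k] = ω_3^(2k) · X[k]
Shifted x = [0, -3, 3]

DFT(x[n-2]) = [0, 5.1962i, -5.1962i]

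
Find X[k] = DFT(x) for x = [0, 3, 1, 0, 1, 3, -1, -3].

X[k] = Σ(n=0 to 7) x[n] · ω_8^(nk)
where ω_8 = e^(-2πi/8)

Computing each X[k]:
X[0] = 4
X[1] = -3.1213-4.1213i
X[2] = 1-9i
X[3] = 1.1213-0.1213i
X[4] = -2
X[5] = 1.1213+0.1213i
X[6] = 1+9i
X[7] = -3.1213+4.1213i

X = [4, -3.1213-4.1213i, 1-9i, 1.1213-0.1213i, -2, 1.1213+0.1213i, 1+9i, -3.1213+4.1213i]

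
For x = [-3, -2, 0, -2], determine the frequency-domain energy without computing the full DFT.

Parseval: Σ|x[n]|² = (1/N)Σ|X[k]|², so Σ|X[k]|² = N·Σ|x[n]|² = 4·17.0000

Σ|X[k]|² = N·Σ|x[n]|² = 4·17.0000 = 68.0000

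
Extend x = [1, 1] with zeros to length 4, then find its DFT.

Original 2-point DFT: [2, 0]
Zero-padded 4-point DFT provides frequency interpolation.

DFT_4([x, 0, ...]) = [2, 1-1i, 0, 1+1i]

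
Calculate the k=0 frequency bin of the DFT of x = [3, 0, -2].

X[0] = Σ(n=0 to 2) x[n] · ω_3^0 = Σ x[n]
= (3) + (0) + (-2)

X[0] = 1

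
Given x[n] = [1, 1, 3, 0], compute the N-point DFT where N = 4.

X[k] = Σ(n=0 to 3) x[n] · ω_4^(nk)
where ω_4 = e^(-2πi/4)

Computing each X[k]:
X[0] = 5
X[1] = -2-1i
X[2] = 3
X[3] = -2+1i

X = [5, -2-1i, 3, -2+1i]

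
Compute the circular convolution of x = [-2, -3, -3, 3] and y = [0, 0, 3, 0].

(x ⊛ y)[n] = Σ(m=0 to 3) x[m] · y[(n-m) mod 4]

Computing each output sample:
(x ⊛ y)[0] = -9
(x ⊛ y)[1] = 9
(x ⊛ y)[2] = -6
(x ⊛ y)[3] = -9

x ⊛ y = [-9, 9, -6, -9]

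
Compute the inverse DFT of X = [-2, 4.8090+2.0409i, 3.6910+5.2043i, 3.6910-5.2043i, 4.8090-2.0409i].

x[n] = (1/5) Σ(k=0 to 4) X[k] · e^(2πikn/5)

Computing each x[n]:
x[0] = 3
x[1] = -3
x[2] = 0
x[3] = -3
x[4] = 1

x = [3, -3, 0, -3, 1]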